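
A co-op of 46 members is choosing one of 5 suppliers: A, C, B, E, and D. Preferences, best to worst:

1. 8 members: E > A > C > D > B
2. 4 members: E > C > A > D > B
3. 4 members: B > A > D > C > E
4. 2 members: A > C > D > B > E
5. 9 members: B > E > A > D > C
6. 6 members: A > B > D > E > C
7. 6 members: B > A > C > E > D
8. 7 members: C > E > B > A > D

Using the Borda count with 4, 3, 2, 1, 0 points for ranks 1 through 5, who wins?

A: 8·3 + 4·2 + 4·3 + 2·4 + 9·2 + 6·4 + 6·3 + 7·1 = 119
C: 8·2 + 4·3 + 4·1 + 2·3 + 9·0 + 6·0 + 6·2 + 7·4 = 78
B: 8·0 + 4·0 + 4·4 + 2·1 + 9·4 + 6·3 + 6·4 + 7·2 = 110
E: 8·4 + 4·4 + 4·0 + 2·0 + 9·3 + 6·1 + 6·1 + 7·3 = 108
D: 8·1 + 4·1 + 4·2 + 2·2 + 9·1 + 6·2 + 6·0 + 7·0 = 45
A has the highest Borda score (119).

A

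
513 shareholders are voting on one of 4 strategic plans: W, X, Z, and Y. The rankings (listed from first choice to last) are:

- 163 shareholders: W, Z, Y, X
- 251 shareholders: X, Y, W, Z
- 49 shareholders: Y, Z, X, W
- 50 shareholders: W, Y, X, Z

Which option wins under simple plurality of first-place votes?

X

First-place votes: W 213, X 251, Z 0, Y 49.
X has the most first-place votes.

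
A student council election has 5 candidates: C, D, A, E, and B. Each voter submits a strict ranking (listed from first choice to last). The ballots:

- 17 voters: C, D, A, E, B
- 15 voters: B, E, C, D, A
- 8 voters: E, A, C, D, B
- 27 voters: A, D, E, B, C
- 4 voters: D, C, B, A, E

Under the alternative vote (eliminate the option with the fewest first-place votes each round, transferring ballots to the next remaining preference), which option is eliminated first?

D

Round 1: C 17, D 4, A 27, E 8, B 15. Eliminate D.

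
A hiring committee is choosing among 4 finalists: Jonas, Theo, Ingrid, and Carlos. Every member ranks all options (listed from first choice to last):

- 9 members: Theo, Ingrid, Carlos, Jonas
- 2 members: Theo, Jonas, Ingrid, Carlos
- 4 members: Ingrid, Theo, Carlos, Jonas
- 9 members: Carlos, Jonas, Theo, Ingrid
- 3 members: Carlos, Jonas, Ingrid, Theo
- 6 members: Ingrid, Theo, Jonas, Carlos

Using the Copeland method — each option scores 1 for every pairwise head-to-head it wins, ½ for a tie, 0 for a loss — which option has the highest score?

Jonas: loses to Theo, Ingrid, and Carlos → score 0.
Theo: beats Jonas, Ingrid, and Carlos → score 3.
Ingrid: beats Jonas and Carlos; loses to Theo → score 2.
Carlos: beats Jonas; loses to Theo and Ingrid → score 1.
Theo has the best pairwise record.

Theo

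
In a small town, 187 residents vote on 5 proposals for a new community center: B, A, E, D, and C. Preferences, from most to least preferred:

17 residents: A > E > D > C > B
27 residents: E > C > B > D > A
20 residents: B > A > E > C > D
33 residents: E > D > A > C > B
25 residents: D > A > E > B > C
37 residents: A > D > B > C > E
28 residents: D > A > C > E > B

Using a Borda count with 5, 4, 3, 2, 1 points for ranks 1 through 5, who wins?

A

B: 17·1 + 27·3 + 20·5 + 33·1 + 25·2 + 37·3 + 28·1 = 420
A: 17·5 + 27·1 + 20·4 + 33·3 + 25·4 + 37·5 + 28·4 = 688
E: 17·4 + 27·5 + 20·3 + 33·5 + 25·3 + 37·1 + 28·2 = 596
D: 17·3 + 27·2 + 20·1 + 33·4 + 25·5 + 37·4 + 28·5 = 670
C: 17·2 + 27·4 + 20·2 + 33·2 + 25·1 + 37·2 + 28·3 = 431
A has the highest Borda score (688).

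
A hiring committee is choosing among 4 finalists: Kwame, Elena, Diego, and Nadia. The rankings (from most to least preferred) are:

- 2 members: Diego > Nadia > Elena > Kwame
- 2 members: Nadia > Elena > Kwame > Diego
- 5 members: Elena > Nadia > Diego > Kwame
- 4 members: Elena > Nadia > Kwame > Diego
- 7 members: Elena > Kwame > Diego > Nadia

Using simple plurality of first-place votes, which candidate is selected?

First-place votes: Kwame 0, Elena 16, Diego 2, Nadia 2.
Elena has the most first-place votes.

Elena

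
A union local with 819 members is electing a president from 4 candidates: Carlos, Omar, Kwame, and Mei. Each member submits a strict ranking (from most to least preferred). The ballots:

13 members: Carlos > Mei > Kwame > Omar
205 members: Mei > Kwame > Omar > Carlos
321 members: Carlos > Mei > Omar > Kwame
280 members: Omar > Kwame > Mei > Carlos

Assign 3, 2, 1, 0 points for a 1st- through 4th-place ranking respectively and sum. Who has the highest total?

Carlos: 13·3 + 205·0 + 321·3 + 280·0 = 1002
Omar: 13·0 + 205·1 + 321·1 + 280·3 = 1366
Kwame: 13·1 + 205·2 + 321·0 + 280·2 = 983
Mei: 13·2 + 205·3 + 321·2 + 280·1 = 1563
Mei has the highest Borda score (1563).

Mei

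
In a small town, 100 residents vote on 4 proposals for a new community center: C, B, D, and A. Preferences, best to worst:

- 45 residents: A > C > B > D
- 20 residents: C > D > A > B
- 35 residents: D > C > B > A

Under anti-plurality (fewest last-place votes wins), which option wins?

Last-place votes: C 0, B 20, D 45, A 35.
C is ranked last by the fewest voters, so C wins.

C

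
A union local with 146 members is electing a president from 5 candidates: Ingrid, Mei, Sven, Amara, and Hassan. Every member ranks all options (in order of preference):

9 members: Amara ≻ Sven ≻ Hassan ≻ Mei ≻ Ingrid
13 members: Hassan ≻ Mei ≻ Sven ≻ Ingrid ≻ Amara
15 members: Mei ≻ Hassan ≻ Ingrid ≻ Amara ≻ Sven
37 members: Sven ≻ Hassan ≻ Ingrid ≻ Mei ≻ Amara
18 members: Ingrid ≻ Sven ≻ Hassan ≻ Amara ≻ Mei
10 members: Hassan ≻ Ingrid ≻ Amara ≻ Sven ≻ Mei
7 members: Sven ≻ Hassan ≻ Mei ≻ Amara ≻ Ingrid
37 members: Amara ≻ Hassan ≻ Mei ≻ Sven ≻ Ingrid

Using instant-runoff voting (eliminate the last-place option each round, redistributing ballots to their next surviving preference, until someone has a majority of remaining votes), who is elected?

Round 1: Ingrid 18, Mei 15, Sven 44, Amara 46, Hassan 23. Eliminate Mei.
Round 2: Ingrid 18, Sven 44, Amara 46, Hassan 38. Eliminate Ingrid.
Round 3: Sven 62, Amara 46, Hassan 38. Eliminate Hassan.
Round 4: Sven 75, Amara 71. Sven has a majority.

Sven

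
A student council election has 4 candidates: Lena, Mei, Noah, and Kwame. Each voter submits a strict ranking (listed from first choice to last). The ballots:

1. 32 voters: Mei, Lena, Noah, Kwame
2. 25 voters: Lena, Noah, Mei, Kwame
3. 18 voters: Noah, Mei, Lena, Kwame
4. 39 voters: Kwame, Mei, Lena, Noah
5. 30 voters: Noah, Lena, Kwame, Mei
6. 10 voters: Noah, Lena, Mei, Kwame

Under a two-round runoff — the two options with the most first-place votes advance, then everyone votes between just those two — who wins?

Round 1 first-place votes: Lena 25, Mei 32, Noah 58, Kwame 39.
Noah and Kwame advance.
Runoff: Noah is preferred to Kwame by 115 voters; Kwame by 39.
Noah wins the runoff.

Noah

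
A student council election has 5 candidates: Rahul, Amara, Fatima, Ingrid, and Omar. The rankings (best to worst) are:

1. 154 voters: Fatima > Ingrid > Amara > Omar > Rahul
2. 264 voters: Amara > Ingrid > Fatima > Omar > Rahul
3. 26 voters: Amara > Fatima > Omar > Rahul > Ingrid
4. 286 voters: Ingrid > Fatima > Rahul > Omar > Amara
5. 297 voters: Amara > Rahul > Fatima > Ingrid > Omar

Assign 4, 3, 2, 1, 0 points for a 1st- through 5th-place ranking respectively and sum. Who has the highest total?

Ingrid

Rahul: 154·0 + 264·0 + 26·1 + 286·2 + 297·3 = 1489
Amara: 154·2 + 264·4 + 26·4 + 286·0 + 297·4 = 2656
Fatima: 154·4 + 264·2 + 26·3 + 286·3 + 297·2 = 2674
Ingrid: 154·3 + 264·3 + 26·0 + 286·4 + 297·1 = 2695
Omar: 154·1 + 264·1 + 26·2 + 286·1 + 297·0 = 756
Ingrid has the highest Borda score (2695).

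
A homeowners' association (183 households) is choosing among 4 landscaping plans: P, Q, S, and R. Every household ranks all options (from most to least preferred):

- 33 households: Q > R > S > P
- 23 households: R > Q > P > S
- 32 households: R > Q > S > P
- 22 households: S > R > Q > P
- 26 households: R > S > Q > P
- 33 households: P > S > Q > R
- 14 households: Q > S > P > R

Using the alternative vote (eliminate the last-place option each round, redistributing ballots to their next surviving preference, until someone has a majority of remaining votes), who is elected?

R

Round 1: P 33, Q 47, S 22, R 81. Eliminate S.
Round 2: P 33, Q 47, R 103. R has a majority.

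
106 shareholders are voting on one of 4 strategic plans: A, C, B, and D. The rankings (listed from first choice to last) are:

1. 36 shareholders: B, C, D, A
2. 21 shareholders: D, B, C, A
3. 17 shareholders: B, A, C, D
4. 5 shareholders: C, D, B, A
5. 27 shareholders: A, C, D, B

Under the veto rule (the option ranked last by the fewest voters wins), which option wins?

C

Last-place votes: A 62, C 0, B 27, D 17.
C is ranked last by the fewest voters, so C wins.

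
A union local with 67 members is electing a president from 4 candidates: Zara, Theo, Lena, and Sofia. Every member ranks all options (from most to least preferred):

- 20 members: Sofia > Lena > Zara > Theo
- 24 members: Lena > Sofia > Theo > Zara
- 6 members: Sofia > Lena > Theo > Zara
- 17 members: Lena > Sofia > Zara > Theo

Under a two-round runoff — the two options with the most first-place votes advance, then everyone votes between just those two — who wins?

Lena

Round 1 first-place votes: Zara 0, Theo 0, Lena 41, Sofia 26.
Lena and Sofia advance.
Runoff: Lena is preferred to Sofia by 41 voters; Sofia by 26.
Lena wins the runoff.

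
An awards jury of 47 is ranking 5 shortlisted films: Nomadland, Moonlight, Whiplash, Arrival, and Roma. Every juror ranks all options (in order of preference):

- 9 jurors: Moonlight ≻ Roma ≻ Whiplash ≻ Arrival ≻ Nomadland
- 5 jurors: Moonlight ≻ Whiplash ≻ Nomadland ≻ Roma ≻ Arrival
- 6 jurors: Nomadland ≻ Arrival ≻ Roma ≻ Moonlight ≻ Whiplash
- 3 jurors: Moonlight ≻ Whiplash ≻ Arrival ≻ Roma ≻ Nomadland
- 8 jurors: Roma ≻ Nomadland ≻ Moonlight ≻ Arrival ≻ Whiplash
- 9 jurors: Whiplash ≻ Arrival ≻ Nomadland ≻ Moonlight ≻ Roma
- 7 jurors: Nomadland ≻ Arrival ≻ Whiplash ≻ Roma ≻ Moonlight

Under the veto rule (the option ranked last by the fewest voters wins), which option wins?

Arrival

Last-place votes: Nomadland 12, Moonlight 7, Whiplash 14, Arrival 5, Roma 9.
Arrival is ranked last by the fewest voters, so Arrival wins.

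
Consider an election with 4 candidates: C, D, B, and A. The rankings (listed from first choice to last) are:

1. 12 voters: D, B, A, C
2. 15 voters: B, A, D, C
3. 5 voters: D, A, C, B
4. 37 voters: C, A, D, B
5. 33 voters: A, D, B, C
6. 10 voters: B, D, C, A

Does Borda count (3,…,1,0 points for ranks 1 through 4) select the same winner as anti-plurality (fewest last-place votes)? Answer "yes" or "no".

no

Borda — scores: C 126, D 189, B 132, A 225. Winner: A.
Anti-plurality — last-place votes: C 60, D 0, B 42, A 10. Winner: D.
The two methods disagree.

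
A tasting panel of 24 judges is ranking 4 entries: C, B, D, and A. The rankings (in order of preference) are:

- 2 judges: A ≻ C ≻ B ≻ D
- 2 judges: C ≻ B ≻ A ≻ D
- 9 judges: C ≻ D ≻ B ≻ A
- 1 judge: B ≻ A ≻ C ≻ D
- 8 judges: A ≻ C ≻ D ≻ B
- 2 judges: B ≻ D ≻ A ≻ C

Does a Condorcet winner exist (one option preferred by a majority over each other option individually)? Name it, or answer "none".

Checking pairwise contests:
A beats C 13–11.
C beats B 21–3.
C beats D 22–2.
B beats A 14–10.
Every option loses at least one head-to-head, so there is no Condorcet winner.

none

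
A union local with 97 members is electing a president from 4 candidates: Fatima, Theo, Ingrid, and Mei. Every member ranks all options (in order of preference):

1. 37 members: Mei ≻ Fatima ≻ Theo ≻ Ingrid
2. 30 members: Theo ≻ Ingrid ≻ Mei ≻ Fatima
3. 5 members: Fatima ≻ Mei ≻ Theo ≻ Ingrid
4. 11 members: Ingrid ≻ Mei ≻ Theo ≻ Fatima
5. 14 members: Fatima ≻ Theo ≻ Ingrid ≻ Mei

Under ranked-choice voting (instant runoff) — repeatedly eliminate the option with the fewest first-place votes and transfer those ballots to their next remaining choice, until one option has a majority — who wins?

Mei

Round 1: Fatima 19, Theo 30, Ingrid 11, Mei 37. Eliminate Ingrid.
Round 2: Fatima 19, Theo 30, Mei 48. Eliminate Fatima.
Round 3: Theo 44, Mei 53. Mei has a majority.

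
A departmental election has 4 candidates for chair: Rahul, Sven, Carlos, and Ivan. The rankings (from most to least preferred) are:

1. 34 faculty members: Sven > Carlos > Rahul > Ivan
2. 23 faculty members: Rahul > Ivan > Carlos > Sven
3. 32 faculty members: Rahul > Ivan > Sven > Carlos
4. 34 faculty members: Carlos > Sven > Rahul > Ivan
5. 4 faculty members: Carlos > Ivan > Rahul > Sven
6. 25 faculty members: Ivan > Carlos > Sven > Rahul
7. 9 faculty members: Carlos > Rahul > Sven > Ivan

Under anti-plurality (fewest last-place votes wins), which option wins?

Last-place votes: Rahul 25, Sven 27, Carlos 32, Ivan 77.
Rahul is ranked last by the fewest voters, so Rahul wins.

Rahul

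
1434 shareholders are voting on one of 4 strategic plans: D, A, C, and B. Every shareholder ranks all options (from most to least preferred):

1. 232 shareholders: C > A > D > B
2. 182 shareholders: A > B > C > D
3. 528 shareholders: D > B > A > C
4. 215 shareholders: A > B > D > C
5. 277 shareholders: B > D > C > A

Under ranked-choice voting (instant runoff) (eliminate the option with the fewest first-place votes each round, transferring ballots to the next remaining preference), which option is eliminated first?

Round 1: D 528, A 397, C 232, B 277. Eliminate C.

C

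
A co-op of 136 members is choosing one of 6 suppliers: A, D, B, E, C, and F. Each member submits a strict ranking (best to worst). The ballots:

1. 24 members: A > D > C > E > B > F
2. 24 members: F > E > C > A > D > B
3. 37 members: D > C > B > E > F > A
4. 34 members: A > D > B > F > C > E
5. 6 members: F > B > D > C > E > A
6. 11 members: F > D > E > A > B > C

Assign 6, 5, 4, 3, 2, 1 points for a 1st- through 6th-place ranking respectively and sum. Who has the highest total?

D

A: 24·6 + 24·3 + 37·1 + 34·6 + 6·1 + 11·3 = 496
D: 24·5 + 24·2 + 37·6 + 34·5 + 6·4 + 11·5 = 639
B: 24·2 + 24·1 + 37·4 + 34·4 + 6·5 + 11·2 = 408
E: 24·3 + 24·5 + 37·3 + 34·1 + 6·2 + 11·4 = 393
C: 24·4 + 24·4 + 37·5 + 34·2 + 6·3 + 11·1 = 474
F: 24·1 + 24·6 + 37·2 + 34·3 + 6·6 + 11·6 = 446
D has the highest Borda score (639).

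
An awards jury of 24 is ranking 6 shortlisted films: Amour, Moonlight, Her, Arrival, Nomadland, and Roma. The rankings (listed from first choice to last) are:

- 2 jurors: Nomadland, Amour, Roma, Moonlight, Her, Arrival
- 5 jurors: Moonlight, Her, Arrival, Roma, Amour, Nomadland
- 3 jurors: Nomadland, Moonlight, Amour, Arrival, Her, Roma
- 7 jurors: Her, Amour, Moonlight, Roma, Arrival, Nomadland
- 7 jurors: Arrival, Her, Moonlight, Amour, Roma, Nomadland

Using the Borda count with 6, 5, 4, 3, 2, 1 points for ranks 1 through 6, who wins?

Amour: 2·5 + 5·2 + 3·4 + 7·5 + 7·3 = 88
Moonlight: 2·3 + 5·6 + 3·5 + 7·4 + 7·4 = 107
Her: 2·2 + 5·5 + 3·2 + 7·6 + 7·5 = 112
Arrival: 2·1 + 5·4 + 3·3 + 7·2 + 7·6 = 87
Nomadland: 2·6 + 5·1 + 3·6 + 7·1 + 7·1 = 49
Roma: 2·4 + 5·3 + 3·1 + 7·3 + 7·2 = 61
Her has the highest Borda score (112).

Her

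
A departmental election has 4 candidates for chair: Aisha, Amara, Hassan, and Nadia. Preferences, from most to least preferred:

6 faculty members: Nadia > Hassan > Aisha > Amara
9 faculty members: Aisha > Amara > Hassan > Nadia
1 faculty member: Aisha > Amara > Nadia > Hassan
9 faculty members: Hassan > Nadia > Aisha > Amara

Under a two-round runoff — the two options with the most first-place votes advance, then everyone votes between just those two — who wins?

Hassan

Round 1 first-place votes: Aisha 10, Amara 0, Hassan 9, Nadia 6.
Aisha and Hassan advance.
Runoff: Aisha is preferred to Hassan by 10 voters; Hassan by 15.
Hassan wins the runoff.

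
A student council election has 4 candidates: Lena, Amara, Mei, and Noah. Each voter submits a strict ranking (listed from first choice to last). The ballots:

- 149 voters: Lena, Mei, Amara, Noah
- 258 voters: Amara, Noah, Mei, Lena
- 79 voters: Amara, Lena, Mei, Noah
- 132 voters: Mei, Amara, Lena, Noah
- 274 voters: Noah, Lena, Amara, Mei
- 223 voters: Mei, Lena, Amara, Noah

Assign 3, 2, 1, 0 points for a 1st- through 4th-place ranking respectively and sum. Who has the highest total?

Amara

Lena: 149·3 + 258·0 + 79·2 + 132·1 + 274·2 + 223·2 = 1731
Amara: 149·1 + 258·3 + 79·3 + 132·2 + 274·1 + 223·1 = 1921
Mei: 149·2 + 258·1 + 79·1 + 132·3 + 274·0 + 223·3 = 1700
Noah: 149·0 + 258·2 + 79·0 + 132·0 + 274·3 + 223·0 = 1338
Amara has the highest Borda score (1921).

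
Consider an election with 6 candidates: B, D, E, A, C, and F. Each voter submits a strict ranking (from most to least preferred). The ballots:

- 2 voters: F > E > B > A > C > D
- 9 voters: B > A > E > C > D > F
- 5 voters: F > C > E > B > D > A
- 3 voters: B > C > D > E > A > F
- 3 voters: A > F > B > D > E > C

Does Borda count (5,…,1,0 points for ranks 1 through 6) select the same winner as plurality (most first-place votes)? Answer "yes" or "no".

Borda — scores: B 85, D 29, E 59, A 58, C 52, F 47. Winner: B.
Plurality — first-place votes: B 12, D 0, E 0, A 3, C 0, F 7. Winner: B.
The two methods agree.

yes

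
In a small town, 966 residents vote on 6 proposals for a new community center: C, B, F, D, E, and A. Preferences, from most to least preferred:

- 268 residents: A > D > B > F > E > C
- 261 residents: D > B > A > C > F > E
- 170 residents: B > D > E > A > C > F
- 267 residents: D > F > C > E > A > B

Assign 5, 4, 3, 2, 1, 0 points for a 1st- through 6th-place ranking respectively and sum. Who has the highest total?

D

C: 268·0 + 261·2 + 170·1 + 267·3 = 1493
B: 268·3 + 261·4 + 170·5 + 267·0 = 2698
F: 268·2 + 261·1 + 170·0 + 267·4 = 1865
D: 268·4 + 261·5 + 170·4 + 267·5 = 4392
E: 268·1 + 261·0 + 170·3 + 267·2 = 1312
A: 268·5 + 261·3 + 170·2 + 267·1 = 2730
D has the highest Borda score (4392).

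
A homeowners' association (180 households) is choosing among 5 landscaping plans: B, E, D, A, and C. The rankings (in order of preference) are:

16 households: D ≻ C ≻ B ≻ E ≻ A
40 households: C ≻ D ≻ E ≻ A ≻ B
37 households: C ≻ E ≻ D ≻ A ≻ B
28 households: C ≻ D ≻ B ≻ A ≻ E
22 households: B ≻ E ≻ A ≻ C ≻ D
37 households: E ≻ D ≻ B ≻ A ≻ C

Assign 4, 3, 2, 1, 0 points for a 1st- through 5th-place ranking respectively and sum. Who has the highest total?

B: 16·2 + 40·0 + 37·0 + 28·2 + 22·4 + 37·2 = 250
E: 16·1 + 40·2 + 37·3 + 28·0 + 22·3 + 37·4 = 421
D: 16·4 + 40·3 + 37·2 + 28·3 + 22·0 + 37·3 = 453
A: 16·0 + 40·1 + 37·1 + 28·1 + 22·2 + 37·1 = 186
C: 16·3 + 40·4 + 37·4 + 28·4 + 22·1 + 37·0 = 490
C has the highest Borda score (490).

C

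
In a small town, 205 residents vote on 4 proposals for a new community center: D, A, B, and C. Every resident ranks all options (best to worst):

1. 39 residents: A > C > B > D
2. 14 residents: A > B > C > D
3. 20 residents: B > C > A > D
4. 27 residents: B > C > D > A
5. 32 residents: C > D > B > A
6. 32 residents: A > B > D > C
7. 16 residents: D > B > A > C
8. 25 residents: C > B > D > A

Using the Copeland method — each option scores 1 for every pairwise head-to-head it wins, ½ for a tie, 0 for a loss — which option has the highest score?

D: loses to A, B, and C → score 0.
A: beats D; loses to B and C → score 1.
B: beats D, A, and C → score 3.
C: beats D and A; loses to B → score 2.
B has the best pairwise record.

B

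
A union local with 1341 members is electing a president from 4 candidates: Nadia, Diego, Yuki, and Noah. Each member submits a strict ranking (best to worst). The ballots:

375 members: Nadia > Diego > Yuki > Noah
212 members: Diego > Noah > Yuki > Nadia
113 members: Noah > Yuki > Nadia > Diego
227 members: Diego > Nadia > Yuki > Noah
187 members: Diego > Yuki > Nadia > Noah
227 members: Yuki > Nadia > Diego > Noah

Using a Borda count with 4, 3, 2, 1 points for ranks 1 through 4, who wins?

Diego

Nadia: 375·4 + 212·1 + 113·2 + 227·3 + 187·2 + 227·3 = 3674
Diego: 375·3 + 212·4 + 113·1 + 227·4 + 187·4 + 227·2 = 4196
Yuki: 375·2 + 212·2 + 113·3 + 227·2 + 187·3 + 227·4 = 3436
Noah: 375·1 + 212·3 + 113·4 + 227·1 + 187·1 + 227·1 = 2104
Diego has the highest Borda score (4196).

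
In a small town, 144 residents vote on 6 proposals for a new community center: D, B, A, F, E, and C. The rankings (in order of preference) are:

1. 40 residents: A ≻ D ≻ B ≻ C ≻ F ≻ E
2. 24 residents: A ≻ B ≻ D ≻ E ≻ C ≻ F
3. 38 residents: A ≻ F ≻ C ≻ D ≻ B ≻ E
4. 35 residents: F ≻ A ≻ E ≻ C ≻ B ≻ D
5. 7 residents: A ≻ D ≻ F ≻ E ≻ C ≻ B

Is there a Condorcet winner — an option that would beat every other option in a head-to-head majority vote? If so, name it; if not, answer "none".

A

A vs D: 144–0 for A.
A vs B: 144–0 for A.
A vs F: 109–35 for A.
A vs E: 144–0 for A.
A vs C: 144–0 for A.
A beats every other option head-to-head.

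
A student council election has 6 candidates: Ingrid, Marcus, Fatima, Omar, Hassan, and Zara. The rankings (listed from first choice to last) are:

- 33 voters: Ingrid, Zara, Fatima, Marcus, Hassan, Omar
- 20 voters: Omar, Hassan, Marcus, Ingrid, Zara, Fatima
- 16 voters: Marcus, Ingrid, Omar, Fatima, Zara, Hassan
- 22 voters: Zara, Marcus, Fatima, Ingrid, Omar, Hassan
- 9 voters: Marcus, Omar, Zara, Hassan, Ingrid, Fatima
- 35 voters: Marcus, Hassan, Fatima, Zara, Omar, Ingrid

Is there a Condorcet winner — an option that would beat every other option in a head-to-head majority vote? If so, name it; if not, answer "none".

Marcus vs Ingrid: 102–33 for Marcus.
Marcus vs Fatima: 102–33 for Marcus.
Marcus vs Omar: 115–20 for Marcus.
Marcus vs Hassan: 115–20 for Marcus.
Marcus vs Zara: 80–55 for Marcus.
Marcus beats every other option head-to-head.

Marcus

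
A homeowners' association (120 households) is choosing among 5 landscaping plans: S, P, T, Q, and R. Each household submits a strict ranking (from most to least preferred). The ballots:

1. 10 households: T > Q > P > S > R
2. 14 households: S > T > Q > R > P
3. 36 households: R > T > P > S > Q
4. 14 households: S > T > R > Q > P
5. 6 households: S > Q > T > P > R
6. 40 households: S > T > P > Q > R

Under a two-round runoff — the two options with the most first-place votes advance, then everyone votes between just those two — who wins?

Round 1 first-place votes: S 74, P 0, T 10, Q 0, R 36.
S and R advance.
Runoff: S is preferred to R by 84 voters; R by 36.
S wins the runoff.

S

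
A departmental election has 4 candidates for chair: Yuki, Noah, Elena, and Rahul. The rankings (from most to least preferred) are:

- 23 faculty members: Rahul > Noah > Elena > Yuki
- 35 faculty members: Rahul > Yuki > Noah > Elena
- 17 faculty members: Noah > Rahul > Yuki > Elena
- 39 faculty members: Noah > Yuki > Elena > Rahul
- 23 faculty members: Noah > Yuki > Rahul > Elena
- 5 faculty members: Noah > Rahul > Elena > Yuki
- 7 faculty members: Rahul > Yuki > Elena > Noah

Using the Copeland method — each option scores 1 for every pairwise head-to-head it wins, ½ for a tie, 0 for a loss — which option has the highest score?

Yuki: beats Elena; loses to Noah and Rahul → score 1.
Noah: beats Yuki, Elena, and Rahul → score 3.
Elena: loses to Yuki, Noah, and Rahul → score 0.
Rahul: beats Yuki and Elena; loses to Noah → score 2.
Noah has the best pairwise record.

Noah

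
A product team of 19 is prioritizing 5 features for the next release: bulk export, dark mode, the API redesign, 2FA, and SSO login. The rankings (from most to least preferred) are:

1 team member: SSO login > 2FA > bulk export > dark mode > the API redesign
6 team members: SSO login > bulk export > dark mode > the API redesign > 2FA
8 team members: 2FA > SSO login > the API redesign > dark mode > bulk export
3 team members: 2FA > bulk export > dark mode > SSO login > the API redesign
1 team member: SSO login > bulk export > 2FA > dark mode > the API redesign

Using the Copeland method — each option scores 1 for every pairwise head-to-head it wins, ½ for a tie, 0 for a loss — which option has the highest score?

2FA

bulk export: beats dark mode and the API redesign; loses to 2FA and SSO login → score 2.
dark mode: beats the API redesign; loses to bulk export, 2FA, and SSO login → score 1.
the API redesign: loses to bulk export, dark mode, 2FA, and SSO login → score 0.
2FA: beats bulk export, dark mode, the API redesign, and SSO login → score 4.
SSO login: beats bulk export, dark mode, and the API redesign; loses to 2FA → score 3.
2FA has the best pairwise record.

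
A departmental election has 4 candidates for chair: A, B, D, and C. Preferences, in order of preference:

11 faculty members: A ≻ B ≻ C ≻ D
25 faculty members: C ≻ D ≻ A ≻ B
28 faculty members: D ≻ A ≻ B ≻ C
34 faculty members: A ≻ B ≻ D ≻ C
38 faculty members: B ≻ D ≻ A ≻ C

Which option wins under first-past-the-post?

First-place votes: A 45, B 38, D 28, C 25.
A has the most first-place votes.

A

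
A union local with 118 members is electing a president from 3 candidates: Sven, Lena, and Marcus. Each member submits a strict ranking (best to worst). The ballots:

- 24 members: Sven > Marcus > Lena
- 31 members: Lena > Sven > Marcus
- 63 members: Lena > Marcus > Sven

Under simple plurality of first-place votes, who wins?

Lena

First-place votes: Sven 24, Lena 94, Marcus 0.
Lena has the most first-place votes.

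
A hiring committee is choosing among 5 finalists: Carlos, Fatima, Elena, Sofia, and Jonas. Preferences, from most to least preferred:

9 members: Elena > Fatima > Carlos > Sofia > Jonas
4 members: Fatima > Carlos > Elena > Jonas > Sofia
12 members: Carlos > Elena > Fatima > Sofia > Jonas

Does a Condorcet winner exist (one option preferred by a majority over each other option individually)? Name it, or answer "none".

Checking pairwise contests:
Fatima beats Carlos 13–12.
Elena beats Fatima 21–4.
Carlos beats Elena 16–9.
Carlos beats Sofia 25–0.
Carlos beats Jonas 25–0.
Every option loses at least one head-to-head, so there is no Condorcet winner.

none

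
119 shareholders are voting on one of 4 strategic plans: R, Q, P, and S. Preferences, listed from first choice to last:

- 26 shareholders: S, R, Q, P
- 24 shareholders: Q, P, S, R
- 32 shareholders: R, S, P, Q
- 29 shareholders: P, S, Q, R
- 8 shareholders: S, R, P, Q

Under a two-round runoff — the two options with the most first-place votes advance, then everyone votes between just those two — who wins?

S

Round 1 first-place votes: R 32, Q 24, P 29, S 34.
S and R advance.
Runoff: S is preferred to R by 87 voters; R by 32.
S wins the runoff.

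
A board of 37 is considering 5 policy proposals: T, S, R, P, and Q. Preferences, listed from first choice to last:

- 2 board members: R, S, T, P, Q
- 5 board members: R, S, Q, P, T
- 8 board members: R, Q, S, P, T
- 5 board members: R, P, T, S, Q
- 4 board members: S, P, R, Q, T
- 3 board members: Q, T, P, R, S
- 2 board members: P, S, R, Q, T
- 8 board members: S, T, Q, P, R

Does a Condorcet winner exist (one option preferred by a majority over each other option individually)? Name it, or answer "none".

R

R vs T: 26–11 for R.
R vs S: 23–14 for R.
R vs P: 20–17 for R.
R vs Q: 26–11 for R.
R beats every other option head-to-head.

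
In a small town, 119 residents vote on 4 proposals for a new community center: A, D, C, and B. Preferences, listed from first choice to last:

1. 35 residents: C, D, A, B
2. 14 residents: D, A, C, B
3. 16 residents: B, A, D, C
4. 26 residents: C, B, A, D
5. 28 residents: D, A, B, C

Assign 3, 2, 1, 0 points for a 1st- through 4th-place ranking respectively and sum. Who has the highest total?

A: 35·1 + 14·2 + 16·2 + 26·1 + 28·2 = 177
D: 35·2 + 14·3 + 16·1 + 26·0 + 28·3 = 212
C: 35·3 + 14·1 + 16·0 + 26·3 + 28·0 = 197
B: 35·0 + 14·0 + 16·3 + 26·2 + 28·1 = 128
D has the highest Borda score (212).

D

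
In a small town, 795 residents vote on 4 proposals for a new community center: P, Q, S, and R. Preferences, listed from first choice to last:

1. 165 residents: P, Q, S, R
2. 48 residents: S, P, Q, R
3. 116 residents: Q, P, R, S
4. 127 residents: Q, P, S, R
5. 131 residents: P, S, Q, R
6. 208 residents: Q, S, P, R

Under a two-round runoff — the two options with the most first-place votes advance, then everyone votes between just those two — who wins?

Q

Round 1 first-place votes: P 296, Q 451, S 48, R 0.
Q and P advance.
Runoff: Q is preferred to P by 451 voters; P by 344.
Q wins the runoff.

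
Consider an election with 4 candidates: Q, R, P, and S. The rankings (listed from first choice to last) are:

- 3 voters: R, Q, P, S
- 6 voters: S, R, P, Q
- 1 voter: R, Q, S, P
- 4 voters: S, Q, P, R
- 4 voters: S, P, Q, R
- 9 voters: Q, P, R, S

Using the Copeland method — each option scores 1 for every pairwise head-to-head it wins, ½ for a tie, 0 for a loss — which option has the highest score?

Q: beats R and P; loses to S → score 2.
R: loses to Q, P, and S → score 0.
P: beats R; loses to Q and S → score 1.
S: beats Q, R, and P → score 3.
S has the best pairwise record.

S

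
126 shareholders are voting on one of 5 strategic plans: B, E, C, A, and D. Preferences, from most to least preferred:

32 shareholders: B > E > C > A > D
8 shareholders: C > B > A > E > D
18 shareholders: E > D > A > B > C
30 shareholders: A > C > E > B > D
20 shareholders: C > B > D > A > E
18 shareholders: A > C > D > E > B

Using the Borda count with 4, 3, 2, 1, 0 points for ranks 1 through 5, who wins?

C

B: 32·4 + 8·3 + 18·1 + 30·1 + 20·3 + 18·0 = 260
E: 32·3 + 8·1 + 18·4 + 30·2 + 20·0 + 18·1 = 254
C: 32·2 + 8·4 + 18·0 + 30·3 + 20·4 + 18·3 = 320
A: 32·1 + 8·2 + 18·2 + 30·4 + 20·1 + 18·4 = 296
D: 32·0 + 8·0 + 18·3 + 30·0 + 20·2 + 18·2 = 130
C has the highest Borda score (320).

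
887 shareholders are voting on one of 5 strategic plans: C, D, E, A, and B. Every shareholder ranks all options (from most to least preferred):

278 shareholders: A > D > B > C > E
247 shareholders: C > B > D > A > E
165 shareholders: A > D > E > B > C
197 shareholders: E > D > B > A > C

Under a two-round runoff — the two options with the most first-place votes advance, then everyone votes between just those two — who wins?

A

Round 1 first-place votes: C 247, D 0, E 197, A 443, B 0.
A and C advance.
Runoff: A is preferred to C by 640 voters; C by 247.
A wins the runoff.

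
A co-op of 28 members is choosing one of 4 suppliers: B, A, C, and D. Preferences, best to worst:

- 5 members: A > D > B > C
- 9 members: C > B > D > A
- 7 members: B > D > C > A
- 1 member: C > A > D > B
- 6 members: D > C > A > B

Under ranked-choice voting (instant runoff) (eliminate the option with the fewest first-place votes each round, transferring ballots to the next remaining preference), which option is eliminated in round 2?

Round 1: B 7, A 5, C 10, D 6. Eliminate A.
Round 2: B 7, C 10, D 11. Eliminate B.

B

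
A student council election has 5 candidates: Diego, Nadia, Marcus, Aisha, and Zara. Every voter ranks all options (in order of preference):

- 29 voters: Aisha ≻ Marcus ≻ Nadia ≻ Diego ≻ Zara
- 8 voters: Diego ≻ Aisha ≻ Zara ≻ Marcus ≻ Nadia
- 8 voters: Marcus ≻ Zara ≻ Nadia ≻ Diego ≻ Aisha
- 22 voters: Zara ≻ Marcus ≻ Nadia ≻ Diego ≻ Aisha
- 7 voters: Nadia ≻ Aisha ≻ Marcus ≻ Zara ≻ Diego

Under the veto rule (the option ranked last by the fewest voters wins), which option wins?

Last-place votes: Diego 7, Nadia 8, Marcus 0, Aisha 30, Zara 29.
Marcus is ranked last by the fewest voters, so Marcus wins.

Marcus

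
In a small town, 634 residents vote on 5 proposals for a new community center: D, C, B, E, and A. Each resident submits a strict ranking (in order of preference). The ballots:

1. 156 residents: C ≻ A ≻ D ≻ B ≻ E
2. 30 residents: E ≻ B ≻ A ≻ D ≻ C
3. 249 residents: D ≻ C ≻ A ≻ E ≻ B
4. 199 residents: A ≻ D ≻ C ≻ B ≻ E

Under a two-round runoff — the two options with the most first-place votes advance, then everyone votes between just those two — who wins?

A

Round 1 first-place votes: D 249, C 156, B 0, E 30, A 199.
D and A advance.
Runoff: D is preferred to A by 249 voters; A by 385.
A wins the runoff.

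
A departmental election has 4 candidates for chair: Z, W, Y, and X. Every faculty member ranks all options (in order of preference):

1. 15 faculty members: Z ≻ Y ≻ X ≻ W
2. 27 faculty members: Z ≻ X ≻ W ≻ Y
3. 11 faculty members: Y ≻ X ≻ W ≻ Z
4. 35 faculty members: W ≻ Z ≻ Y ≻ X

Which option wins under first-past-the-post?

First-place votes: Z 42, W 35, Y 11, X 0.
Z has the most first-place votes.

Z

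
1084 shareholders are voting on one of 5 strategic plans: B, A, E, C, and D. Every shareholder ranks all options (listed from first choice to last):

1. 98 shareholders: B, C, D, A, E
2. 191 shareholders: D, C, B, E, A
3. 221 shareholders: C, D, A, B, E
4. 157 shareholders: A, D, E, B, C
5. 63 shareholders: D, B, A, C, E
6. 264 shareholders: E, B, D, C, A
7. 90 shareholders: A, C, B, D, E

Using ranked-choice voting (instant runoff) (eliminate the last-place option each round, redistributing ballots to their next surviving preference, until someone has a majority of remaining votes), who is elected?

Round 1: B 98, A 247, E 264, C 221, D 254. Eliminate B.
Round 2: A 247, E 264, C 319, D 254. Eliminate A.
Round 3: E 264, C 409, D 411. Eliminate E.
Round 4: C 409, D 675. D has a majority.

D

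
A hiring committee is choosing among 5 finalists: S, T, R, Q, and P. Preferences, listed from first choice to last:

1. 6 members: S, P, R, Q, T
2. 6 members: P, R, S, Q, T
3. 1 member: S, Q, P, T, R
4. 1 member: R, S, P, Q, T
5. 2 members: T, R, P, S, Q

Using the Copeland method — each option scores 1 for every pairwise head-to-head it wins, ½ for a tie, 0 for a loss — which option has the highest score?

S: beats T and Q; ties P; loses to R → score 2.5.
T: loses to S, R, Q, and P → score 0.
R: beats S, T, and Q; loses to P → score 3.
Q: beats T; loses to S, R, and P → score 1.
P: beats T, R, and Q; ties S → score 3.5.
P has the best pairwise record.

P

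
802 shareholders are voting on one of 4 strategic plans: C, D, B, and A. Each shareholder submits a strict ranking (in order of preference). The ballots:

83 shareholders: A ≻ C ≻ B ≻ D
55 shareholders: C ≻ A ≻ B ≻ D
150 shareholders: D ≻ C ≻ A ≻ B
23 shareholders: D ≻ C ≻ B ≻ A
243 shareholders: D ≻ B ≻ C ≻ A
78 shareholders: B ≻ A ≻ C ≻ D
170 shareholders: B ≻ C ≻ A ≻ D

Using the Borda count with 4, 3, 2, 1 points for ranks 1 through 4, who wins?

C: 83·3 + 55·4 + 150·3 + 23·3 + 243·2 + 78·2 + 170·3 = 2140
D: 83·1 + 55·1 + 150·4 + 23·4 + 243·4 + 78·1 + 170·1 = 2050
B: 83·2 + 55·2 + 150·1 + 23·2 + 243·3 + 78·4 + 170·4 = 2193
A: 83·4 + 55·3 + 150·2 + 23·1 + 243·1 + 78·3 + 170·2 = 1637
B has the highest Borda score (2193).

B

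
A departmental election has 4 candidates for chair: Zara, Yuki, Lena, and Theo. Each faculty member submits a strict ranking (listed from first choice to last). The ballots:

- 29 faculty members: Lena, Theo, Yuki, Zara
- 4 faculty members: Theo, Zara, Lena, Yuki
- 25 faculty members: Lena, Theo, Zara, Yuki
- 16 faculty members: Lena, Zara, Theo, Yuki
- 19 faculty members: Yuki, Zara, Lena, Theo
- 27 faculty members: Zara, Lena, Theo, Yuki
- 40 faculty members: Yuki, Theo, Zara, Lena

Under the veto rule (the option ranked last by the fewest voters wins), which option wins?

Theo

Last-place votes: Zara 29, Yuki 72, Lena 40, Theo 19.
Theo is ranked last by the fewest voters, so Theo wins.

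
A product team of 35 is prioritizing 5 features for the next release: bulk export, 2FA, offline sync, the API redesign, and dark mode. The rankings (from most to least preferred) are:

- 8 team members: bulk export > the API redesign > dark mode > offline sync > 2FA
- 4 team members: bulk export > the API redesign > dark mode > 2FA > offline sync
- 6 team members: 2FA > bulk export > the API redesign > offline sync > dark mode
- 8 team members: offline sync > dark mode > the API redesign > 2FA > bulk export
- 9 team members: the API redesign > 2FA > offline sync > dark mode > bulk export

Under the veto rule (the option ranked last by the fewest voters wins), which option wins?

Last-place votes: bulk export 17, 2FA 8, offline sync 4, the API redesign 0, dark mode 6.
the API redesign is ranked last by the fewest voters, so the API redesign wins.

the API redesign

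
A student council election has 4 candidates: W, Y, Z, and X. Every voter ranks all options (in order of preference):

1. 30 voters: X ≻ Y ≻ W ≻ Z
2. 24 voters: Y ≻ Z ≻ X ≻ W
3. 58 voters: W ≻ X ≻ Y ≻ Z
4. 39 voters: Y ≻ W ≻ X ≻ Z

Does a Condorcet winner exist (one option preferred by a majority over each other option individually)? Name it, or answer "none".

none

Checking pairwise contests:
Y beats W 93–58.
X beats Y 88–63.
W beats Z 127–24.
W beats X 97–54.
Every option loses at least one head-to-head, so there is no Condorcet winner.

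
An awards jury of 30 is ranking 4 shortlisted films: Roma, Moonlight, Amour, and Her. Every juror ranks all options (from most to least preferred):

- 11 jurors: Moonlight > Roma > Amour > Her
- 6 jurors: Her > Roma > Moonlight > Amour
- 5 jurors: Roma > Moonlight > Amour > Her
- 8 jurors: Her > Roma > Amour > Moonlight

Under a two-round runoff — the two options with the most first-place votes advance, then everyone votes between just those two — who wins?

Moonlight

Round 1 first-place votes: Roma 5, Moonlight 11, Amour 0, Her 14.
Her and Moonlight advance.
Runoff: Her is preferred to Moonlight by 14 voters; Moonlight by 16.
Moonlight wins the runoff.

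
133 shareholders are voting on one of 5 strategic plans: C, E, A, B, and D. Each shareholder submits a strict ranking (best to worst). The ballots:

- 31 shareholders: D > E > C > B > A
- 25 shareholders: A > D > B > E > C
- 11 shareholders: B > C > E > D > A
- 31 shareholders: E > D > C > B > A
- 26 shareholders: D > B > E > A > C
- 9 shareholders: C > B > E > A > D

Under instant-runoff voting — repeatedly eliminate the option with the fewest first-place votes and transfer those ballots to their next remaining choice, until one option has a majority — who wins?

Round 1: C 9, E 31, A 25, B 11, D 57. Eliminate C.
Round 2: E 31, A 25, B 20, D 57. Eliminate B.
Round 3: E 51, A 25, D 57. Eliminate A.
Round 4: E 51, D 82. D has a majority.

D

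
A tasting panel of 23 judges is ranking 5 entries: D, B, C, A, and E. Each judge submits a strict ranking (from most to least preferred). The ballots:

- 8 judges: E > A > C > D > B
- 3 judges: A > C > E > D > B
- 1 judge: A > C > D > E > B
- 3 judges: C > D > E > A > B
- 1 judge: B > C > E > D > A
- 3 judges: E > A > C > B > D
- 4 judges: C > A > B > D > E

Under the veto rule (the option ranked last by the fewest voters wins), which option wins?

Last-place votes: D 3, B 15, C 0, A 1, E 4.
C is ranked last by the fewest voters, so C wins.

C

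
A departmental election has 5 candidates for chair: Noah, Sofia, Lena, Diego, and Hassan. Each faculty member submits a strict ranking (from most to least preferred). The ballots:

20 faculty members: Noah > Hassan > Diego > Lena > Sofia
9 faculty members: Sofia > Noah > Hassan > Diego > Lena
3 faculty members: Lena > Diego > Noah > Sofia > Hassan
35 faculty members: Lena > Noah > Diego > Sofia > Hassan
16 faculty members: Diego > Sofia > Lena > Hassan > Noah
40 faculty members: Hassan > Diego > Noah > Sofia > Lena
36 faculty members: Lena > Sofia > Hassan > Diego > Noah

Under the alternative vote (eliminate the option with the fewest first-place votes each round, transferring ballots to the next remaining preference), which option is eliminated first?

Sofia

Round 1: Noah 20, Sofia 9, Lena 74, Diego 16, Hassan 40. Eliminate Sofia.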